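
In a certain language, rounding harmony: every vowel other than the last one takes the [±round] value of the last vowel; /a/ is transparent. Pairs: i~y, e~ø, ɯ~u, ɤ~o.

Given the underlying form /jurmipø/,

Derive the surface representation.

[jurmypø]

/i/ harmonizes with /ø/ ([+round]) → [y]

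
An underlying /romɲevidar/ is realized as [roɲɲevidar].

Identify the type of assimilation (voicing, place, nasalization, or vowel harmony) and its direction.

/m/→[ɲ].
Each target copies a feature from the following segment, so the direction is regressive.

place assimilation, regressive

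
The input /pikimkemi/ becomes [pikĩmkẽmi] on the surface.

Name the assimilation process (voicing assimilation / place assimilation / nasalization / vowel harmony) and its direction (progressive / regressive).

nasalization, regressive

/i/→[ĩ] /e/→[ẽ].
Each target copies a feature from the following segment, so the direction is regressive.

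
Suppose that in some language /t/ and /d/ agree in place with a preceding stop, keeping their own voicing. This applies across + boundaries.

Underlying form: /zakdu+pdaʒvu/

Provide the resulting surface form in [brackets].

[zakgu+pbaʒvu]

/d/ after /k/ (velar) → [g]
/d/ after /p/ (labial) → [b]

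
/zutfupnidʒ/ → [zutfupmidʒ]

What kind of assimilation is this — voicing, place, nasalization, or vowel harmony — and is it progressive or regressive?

/n/→[m].
Each target copies a feature from the preceding segment, so the direction is progressive.

place assimilation, progressive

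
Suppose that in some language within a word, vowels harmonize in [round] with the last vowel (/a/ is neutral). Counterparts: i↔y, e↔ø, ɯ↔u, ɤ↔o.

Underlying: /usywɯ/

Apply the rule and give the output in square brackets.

/u/ harmonizes with /ɯ/ ([-round]) → [ɯ]
/y/ harmonizes with /ɯ/ ([-round]) → [i]

[ɯsiwɯ]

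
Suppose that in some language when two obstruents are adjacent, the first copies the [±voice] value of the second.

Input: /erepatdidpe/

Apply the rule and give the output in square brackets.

[erepadditpe]

/t/ before /d/ (voiced) → [d]
/d/ before /p/ (voiceless) → [t]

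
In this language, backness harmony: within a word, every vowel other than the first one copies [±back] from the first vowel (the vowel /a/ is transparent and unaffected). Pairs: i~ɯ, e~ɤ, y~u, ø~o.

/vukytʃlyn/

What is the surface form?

[vukutʃlun]

/y/ harmonizes with /u/ ([+back]) → [u]
/y/ harmonizes with /u/ ([+back]) → [u]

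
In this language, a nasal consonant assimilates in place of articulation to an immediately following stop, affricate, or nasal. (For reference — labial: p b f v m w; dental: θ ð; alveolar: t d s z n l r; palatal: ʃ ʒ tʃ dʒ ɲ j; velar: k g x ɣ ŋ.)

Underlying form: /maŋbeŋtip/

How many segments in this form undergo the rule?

2

/ŋ/ before /b/ (labial) → [m]
/ŋ/ before /t/ (alveolar) → [n]
2 segments change.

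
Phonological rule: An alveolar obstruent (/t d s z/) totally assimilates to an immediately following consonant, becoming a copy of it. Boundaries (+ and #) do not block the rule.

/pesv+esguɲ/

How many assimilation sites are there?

/s/ before /v/ → [v] (total assimilation)
/s/ before /g/ → [g] (total assimilation)
2 segments change.

2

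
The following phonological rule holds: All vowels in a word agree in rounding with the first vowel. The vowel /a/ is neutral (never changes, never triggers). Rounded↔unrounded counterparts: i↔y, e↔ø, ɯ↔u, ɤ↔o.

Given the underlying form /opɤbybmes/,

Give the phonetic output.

[opobybmøs]

/ɤ/ harmonizes with /o/ ([+round]) → [o]
/e/ harmonizes with /o/ ([+round]) → [ø]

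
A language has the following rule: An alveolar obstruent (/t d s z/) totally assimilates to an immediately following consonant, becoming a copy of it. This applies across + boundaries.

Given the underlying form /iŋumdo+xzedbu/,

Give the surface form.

/d/ before /b/ → [b] (total assimilation)

[iŋumdo+xzebbu]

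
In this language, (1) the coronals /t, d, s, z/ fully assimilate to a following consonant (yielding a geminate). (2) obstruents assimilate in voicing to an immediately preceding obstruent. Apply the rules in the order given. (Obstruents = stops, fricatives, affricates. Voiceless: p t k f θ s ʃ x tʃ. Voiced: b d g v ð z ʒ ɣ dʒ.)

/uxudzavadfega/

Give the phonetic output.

Rule 1: /d/ before /z/ → [z] (total assimilation)
Rule 1: /d/ before /f/ → [f] (total assimilation)
After rule 1: uxuzzavaffega
Rule 2: no segment meets the rule's conditions; no change.

[uxuzzavaffega]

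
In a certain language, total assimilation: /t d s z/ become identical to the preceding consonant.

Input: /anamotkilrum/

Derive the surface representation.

[anamotkilrum]

no segment meets the rule's conditions; no change.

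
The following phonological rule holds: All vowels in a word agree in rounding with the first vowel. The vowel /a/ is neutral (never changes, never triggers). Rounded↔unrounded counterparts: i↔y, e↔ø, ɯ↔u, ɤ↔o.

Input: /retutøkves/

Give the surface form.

/u/ harmonizes with /e/ ([-round]) → [ɯ]
/ø/ harmonizes with /e/ ([-round]) → [e]

[retɯtekves]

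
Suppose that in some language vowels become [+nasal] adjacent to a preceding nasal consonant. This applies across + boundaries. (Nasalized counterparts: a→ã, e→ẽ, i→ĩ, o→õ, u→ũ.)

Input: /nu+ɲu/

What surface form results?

/u/ after nasal /n/ → [ũ]
/u/ after nasal /ɲ/ → [ũ]

[nũ+ɲũ]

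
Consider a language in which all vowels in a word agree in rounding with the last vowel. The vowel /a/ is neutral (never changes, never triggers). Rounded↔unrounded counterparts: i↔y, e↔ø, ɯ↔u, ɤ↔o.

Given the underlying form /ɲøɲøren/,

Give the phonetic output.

[ɲeɲeren]

/ø/ harmonizes with /e/ ([-round]) → [e]
/ø/ harmonizes with /e/ ([-round]) → [e]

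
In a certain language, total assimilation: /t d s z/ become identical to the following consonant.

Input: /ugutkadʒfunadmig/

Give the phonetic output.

/t/ before /k/ → [k] (total assimilation)
/d/ before /m/ → [m] (total assimilation)

[ugukkadʒfunammig]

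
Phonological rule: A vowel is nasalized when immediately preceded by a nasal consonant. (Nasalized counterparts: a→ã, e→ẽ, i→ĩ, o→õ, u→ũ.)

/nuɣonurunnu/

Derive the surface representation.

/u/ after nasal /n/ → [ũ]
/u/ after nasal /n/ → [ũ]
/u/ after nasal /n/ → [ũ]

[nũɣonũrunnũ]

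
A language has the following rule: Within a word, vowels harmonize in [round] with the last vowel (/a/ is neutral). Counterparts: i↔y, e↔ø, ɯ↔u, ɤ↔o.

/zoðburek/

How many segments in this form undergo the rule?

/o/ harmonizes with /e/ ([-round]) → [ɤ]
/u/ harmonizes with /e/ ([-round]) → [ɯ]
2 segments change.

2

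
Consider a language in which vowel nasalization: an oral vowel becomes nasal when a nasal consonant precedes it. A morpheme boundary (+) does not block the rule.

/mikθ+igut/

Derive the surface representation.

[mĩkθ+igut]

/i/ after nasal /m/ → [ĩ]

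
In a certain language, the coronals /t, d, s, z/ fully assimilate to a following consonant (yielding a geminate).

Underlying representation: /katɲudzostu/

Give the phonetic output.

/t/ before /ɲ/ → [ɲ] (total assimilation)
/d/ before /z/ → [z] (total assimilation)
/s/ before /t/ → [t] (total assimilation)

[kaɲɲuzzottu]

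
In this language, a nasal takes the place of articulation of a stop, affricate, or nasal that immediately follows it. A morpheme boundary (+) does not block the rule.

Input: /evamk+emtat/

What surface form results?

/m/ before /k/ (velar) → [ŋ]
/m/ before /t/ (alveolar) → [n]

[evaŋk+entat]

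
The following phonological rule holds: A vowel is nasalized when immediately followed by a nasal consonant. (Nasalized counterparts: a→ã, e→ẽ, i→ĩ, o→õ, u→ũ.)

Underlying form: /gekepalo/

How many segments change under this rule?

No segment meets the rule's conditions.

0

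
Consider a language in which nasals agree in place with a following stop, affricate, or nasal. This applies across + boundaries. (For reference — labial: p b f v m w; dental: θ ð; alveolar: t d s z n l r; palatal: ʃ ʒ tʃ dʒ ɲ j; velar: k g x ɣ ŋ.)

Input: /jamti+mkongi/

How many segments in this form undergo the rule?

/m/ before /t/ (alveolar) → [n]
/m/ before /k/ (velar) → [ŋ]
/n/ before /g/ (velar) → [ŋ]
3 segments change.

3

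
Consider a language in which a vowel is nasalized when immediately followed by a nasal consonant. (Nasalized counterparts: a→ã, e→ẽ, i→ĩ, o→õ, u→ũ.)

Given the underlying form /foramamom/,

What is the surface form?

/a/ before nasal /m/ → [ã]
/a/ before nasal /m/ → [ã]
/o/ before nasal /m/ → [õ]

[forãmãmõm]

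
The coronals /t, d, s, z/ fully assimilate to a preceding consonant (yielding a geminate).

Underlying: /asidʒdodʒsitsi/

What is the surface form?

[asidʒdʒodʒdʒitti]

/d/ after /dʒ/ → [dʒ] (total assimilation)
/s/ after /dʒ/ → [dʒ] (total assimilation)
/s/ after /t/ → [t] (total assimilation)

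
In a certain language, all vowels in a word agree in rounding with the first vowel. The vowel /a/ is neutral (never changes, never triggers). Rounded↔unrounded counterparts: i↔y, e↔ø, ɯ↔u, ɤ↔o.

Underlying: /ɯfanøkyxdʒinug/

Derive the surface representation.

[ɯfanekixdʒinɯg]

/ø/ harmonizes with /ɯ/ ([-round]) → [e]
/y/ harmonizes with /ɯ/ ([-round]) → [i]
/u/ harmonizes with /ɯ/ ([-round]) → [ɯ]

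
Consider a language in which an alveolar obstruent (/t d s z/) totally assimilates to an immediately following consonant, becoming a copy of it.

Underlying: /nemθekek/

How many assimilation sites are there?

No segment meets the rule's conditions.

0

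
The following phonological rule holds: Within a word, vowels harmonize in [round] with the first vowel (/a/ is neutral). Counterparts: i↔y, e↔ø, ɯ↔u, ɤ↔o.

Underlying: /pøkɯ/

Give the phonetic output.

[pøku]

/ɯ/ harmonizes with /ø/ ([+round]) → [u]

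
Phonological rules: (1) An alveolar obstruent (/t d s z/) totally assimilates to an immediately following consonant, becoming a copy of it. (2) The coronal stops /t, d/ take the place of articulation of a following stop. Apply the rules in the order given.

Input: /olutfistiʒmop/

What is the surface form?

Rule 1: /t/ before /f/ → [f] (total assimilation)
Rule 1: /s/ before /t/ → [t] (total assimilation)
After rule 1: oluffittiʒmop
Rule 2: no segment meets the rule's conditions; no change.

[oluffittiʒmop]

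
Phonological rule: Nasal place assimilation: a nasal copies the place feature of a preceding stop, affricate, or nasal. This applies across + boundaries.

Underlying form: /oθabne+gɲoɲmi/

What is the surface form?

/n/ after /b/ (labial) → [m]
/ɲ/ after /g/ (velar) → [ŋ]
/m/ after /ɲ/ (palatal) → [ɲ]

[oθabme+gŋoɲɲi]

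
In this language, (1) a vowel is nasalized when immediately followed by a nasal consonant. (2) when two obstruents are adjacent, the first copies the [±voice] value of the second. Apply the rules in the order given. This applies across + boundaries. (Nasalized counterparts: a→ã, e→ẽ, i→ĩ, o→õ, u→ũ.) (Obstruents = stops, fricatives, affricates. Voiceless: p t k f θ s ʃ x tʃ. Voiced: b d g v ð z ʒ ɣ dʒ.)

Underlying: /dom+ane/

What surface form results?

[dõm+ãne]

Rule 1: /o/ before nasal /m/ → [õ]
Rule 1: /a/ before nasal /n/ → [ã]
After rule 1: dõm+ãne
Rule 2: no segment meets the rule's conditions; no change.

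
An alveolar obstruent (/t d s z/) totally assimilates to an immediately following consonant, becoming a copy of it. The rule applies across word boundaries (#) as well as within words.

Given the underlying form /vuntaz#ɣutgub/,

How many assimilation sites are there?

2

/z/ before /ɣ/ → [ɣ] (total assimilation)
/t/ before /g/ → [g] (total assimilation)
2 segments change.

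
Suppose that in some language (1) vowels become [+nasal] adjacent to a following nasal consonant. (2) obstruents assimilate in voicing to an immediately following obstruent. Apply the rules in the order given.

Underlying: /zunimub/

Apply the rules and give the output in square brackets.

[zũnĩmub]

Rule 1: /u/ before nasal /n/ → [ũ]
Rule 1: /i/ before nasal /m/ → [ĩ]
After rule 1: zũnĩmub
Rule 2: no segment meets the rule's conditions; no change.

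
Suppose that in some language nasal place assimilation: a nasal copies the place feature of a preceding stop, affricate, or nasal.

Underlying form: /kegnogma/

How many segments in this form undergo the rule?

2

/n/ after /g/ (velar) → [ŋ]
/m/ after /g/ (velar) → [ŋ]
2 segments change.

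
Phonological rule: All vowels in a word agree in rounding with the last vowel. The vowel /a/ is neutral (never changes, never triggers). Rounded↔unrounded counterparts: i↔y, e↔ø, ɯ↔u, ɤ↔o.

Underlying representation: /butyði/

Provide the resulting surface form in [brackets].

[bɯtiði]

/u/ harmonizes with /i/ ([-round]) → [ɯ]
/y/ harmonizes with /i/ ([-round]) → [i]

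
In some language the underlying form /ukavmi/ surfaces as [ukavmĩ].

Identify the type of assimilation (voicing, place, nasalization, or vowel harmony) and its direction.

nasalization, progressive

/i/→[ĩ].
Each target copies a feature from the preceding segment, so the direction is progressive.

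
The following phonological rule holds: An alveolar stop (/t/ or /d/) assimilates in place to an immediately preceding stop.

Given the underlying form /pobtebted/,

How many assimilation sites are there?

/t/ after /b/ (labial) → [p]
/t/ after /b/ (labial) → [p]
2 segments change.

2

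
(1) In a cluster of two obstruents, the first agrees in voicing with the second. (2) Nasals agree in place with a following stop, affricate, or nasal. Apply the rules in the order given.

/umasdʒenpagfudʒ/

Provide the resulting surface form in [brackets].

Rule 1: /s/ before /dʒ/ (voiced) → [z]
Rule 1: /g/ before /f/ (voiceless) → [k]
After rule 1: umazdʒenpakfudʒ
Rule 2: /n/ before /p/ (labial) → [m]

[umazdʒempakfudʒ]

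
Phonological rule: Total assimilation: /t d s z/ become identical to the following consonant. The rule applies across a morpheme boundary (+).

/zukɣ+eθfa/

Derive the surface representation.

no segment meets the rule's conditions; no change.

[zukɣ+eθfa]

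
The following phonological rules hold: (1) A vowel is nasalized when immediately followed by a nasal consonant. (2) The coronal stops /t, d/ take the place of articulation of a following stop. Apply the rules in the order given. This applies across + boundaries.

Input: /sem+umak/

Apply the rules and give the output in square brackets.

Rule 1: /e/ before nasal /m/ → [ẽ]
Rule 1: /u/ before nasal /m/ → [ũ]
After rule 1: sẽm+ũmak
Rule 2: no segment meets the rule's conditions; no change.

[sẽm+ũmak]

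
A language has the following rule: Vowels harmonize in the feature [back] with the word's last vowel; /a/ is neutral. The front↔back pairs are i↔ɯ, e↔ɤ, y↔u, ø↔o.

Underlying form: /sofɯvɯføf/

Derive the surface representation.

/o/ harmonizes with /ø/ ([-back]) → [ø]
/ɯ/ harmonizes with /ø/ ([-back]) → [i]
/ɯ/ harmonizes with /ø/ ([-back]) → [i]

[søfiviføf]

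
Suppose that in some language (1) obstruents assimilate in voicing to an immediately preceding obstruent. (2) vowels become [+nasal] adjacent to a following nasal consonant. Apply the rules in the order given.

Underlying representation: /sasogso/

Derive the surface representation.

[sasogzo]

Rule 1: /s/ after /g/ (voiced) → [z]
After rule 1: sasogzo
Rule 2: no segment meets the rule's conditions; no change.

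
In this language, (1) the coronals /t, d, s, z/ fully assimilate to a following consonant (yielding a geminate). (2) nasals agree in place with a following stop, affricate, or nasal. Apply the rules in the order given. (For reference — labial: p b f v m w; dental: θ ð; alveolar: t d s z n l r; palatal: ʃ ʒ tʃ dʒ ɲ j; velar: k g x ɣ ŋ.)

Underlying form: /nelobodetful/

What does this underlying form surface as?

[nelobodefful]

Rule 1: /t/ before /f/ → [f] (total assimilation)
After rule 1: nelobodefful
Rule 2: no segment meets the rule's conditions; no change.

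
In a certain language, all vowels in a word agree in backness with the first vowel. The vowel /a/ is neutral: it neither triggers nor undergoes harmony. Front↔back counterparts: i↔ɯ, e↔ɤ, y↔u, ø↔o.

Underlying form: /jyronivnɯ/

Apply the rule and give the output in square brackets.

/o/ harmonizes with /y/ ([-back]) → [ø]
/ɯ/ harmonizes with /y/ ([-back]) → [i]

[jyrønivni]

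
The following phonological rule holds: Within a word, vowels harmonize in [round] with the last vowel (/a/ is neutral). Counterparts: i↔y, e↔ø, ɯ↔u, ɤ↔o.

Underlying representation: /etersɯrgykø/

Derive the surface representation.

/e/ harmonizes with /ø/ ([+round]) → [ø]
/e/ harmonizes with /ø/ ([+round]) → [ø]
/ɯ/ harmonizes with /ø/ ([+round]) → [u]

[øtørsurgykø]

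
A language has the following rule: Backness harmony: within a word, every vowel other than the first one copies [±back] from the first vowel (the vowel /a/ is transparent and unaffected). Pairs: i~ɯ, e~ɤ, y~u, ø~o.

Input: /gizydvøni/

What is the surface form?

[gizydvøni]

no segment meets the rule's conditions; no change.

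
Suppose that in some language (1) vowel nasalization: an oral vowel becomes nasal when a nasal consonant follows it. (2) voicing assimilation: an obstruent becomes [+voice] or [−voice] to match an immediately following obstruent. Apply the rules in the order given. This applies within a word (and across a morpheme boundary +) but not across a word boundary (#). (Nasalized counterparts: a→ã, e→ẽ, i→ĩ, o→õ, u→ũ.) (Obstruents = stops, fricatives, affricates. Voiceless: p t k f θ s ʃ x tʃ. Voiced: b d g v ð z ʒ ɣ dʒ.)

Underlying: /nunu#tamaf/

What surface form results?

[nũnu#tãmaf]

Rule 1: /u/ before nasal /n/ → [ũ]
Rule 1: /a/ before nasal /m/ → [ã]
After rule 1: nũnu#tãmaf
Rule 2: no segment meets the rule's conditions; no change.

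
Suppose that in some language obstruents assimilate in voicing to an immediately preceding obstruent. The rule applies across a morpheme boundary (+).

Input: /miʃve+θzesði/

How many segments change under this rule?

3

/v/ after /ʃ/ (voiceless) → [f]
/z/ after /θ/ (voiceless) → [s]
/ð/ after /s/ (voiceless) → [θ]
3 segments change.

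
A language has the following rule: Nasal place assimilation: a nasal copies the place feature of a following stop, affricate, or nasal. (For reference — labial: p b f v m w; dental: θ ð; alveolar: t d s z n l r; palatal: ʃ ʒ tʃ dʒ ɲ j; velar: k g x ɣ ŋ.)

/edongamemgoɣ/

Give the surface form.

/n/ before /g/ (velar) → [ŋ]
/m/ before /g/ (velar) → [ŋ]

[edoŋgameŋgoɣ]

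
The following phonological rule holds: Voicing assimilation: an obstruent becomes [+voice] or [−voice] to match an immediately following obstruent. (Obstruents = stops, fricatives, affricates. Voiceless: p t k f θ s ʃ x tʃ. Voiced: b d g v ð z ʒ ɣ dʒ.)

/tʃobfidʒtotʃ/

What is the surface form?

[tʃopfitʃtotʃ]

/b/ before /f/ (voiceless) → [p]
/dʒ/ before /t/ (voiceless) → [tʃ]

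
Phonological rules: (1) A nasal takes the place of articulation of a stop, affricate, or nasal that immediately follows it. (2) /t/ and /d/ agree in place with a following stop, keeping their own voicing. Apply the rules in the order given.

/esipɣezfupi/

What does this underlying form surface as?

Rule 1: no segment meets the rule's conditions; no change.
After rule 1: esipɣezfupi
Rule 2: no segment meets the rule's conditions; no change.

[esipɣezfupi]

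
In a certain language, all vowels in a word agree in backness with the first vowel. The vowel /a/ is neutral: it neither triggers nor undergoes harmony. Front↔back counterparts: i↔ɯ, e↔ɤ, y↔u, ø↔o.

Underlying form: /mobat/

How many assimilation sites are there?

0

No segment meets the rule's conditions.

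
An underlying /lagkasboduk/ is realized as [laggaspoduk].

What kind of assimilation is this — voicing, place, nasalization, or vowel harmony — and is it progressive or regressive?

voicing assimilation, progressive

/k/→[g] /b/→[p].
Each target copies a feature from the preceding segment, so the direction is progressive.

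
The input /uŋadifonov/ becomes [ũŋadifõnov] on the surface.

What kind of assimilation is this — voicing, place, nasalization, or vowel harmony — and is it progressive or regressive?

nasalization, regressive

/u/→[ũ] /o/→[õ].
Each target copies a feature from the following segment, so the direction is regressive.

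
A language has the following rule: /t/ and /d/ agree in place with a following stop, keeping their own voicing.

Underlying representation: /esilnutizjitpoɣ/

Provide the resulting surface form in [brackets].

[esilnutizjippoɣ]

/t/ before /p/ (labial) → [p]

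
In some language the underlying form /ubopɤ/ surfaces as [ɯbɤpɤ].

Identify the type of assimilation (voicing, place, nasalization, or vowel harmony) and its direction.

/u/→[ɯ] /o/→[ɤ].
Vowels agree with the last vowel, so the harmony is regressive.

vowel harmony, regressive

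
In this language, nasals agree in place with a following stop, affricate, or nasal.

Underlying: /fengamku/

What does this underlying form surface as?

[feŋgaŋku]

/n/ before /g/ (velar) → [ŋ]
/m/ before /k/ (velar) → [ŋ]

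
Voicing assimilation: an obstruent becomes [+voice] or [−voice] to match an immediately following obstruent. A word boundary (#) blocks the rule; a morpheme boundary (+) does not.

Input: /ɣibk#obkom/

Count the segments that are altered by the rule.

/b/ before /k/ (voiceless) → [p]
/b/ before /k/ (voiceless) → [p]
2 segments change.

2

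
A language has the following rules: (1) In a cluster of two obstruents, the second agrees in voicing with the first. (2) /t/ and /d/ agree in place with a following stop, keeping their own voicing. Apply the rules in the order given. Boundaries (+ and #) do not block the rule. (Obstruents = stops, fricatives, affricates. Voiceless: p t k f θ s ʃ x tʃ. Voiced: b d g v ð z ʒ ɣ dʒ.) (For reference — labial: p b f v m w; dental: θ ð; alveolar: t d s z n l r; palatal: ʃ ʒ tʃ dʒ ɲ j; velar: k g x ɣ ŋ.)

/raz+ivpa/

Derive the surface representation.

Rule 1: /p/ after /v/ (voiced) → [b]
After rule 1: raz+ivba
Rule 2: no segment meets the rule's conditions; no change.

[raz+ivba]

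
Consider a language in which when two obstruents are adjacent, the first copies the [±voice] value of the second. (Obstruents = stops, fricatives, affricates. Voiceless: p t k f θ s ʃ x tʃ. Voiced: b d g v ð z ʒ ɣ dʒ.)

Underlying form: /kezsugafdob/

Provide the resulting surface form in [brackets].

/z/ before /s/ (voiceless) → [s]
/f/ before /d/ (voiced) → [v]

[kessugavdob]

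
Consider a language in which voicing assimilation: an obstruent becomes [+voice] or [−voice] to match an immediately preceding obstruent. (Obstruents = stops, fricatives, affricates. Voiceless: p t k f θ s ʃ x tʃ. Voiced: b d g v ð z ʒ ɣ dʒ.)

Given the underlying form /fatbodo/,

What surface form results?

/b/ after /t/ (voiceless) → [p]

[fatpodo]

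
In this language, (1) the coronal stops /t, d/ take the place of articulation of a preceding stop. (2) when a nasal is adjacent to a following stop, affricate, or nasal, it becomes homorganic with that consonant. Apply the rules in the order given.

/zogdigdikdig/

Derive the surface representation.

[zoggiggikgig]

Rule 1: /d/ after /g/ (velar) → [g]
Rule 1: /d/ after /g/ (velar) → [g]
Rule 1: /d/ after /k/ (velar) → [g]
After rule 1: zoggiggikgig
Rule 2: no segment meets the rule's conditions; no change.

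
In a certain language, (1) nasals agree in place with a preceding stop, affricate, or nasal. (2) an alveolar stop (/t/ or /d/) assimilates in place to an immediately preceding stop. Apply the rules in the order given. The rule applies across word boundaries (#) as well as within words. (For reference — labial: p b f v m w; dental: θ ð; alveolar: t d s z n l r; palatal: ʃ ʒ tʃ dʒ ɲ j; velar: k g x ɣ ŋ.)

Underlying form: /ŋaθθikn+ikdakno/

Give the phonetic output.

[ŋaθθikŋ+ikgakŋo]

Rule 1: /n/ after /k/ (velar) → [ŋ]
Rule 1: /n/ after /k/ (velar) → [ŋ]
After rule 1: ŋaθθikŋ+ikdakŋo
Rule 2: /d/ after /k/ (velar) → [g]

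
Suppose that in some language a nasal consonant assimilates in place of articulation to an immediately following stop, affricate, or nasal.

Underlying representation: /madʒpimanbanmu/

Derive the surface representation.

/n/ before /b/ (labial) → [m]
/n/ before /m/ (labial) → [m]

[madʒpimambammu]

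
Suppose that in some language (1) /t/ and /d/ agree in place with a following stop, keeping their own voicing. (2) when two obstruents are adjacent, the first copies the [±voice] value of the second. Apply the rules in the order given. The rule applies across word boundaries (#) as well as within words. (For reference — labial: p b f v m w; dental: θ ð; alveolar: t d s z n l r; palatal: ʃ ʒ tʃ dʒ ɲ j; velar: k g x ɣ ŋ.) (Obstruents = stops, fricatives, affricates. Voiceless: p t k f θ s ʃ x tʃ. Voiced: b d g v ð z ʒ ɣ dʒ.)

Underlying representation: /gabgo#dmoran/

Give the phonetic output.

[gabgo#dmoran]

Rule 1: no segment meets the rule's conditions; no change.
After rule 1: gabgo#dmoran
Rule 2: no segment meets the rule's conditions; no change.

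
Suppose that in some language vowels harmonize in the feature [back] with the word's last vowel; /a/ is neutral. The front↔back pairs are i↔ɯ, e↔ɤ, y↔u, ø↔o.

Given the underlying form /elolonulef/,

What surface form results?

/o/ harmonizes with /e/ ([-back]) → [ø]
/o/ harmonizes with /e/ ([-back]) → [ø]
/u/ harmonizes with /e/ ([-back]) → [y]

[elølønylef]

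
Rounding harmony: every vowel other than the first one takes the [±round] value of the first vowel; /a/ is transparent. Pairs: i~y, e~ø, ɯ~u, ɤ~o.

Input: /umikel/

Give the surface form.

[umykøl]

/i/ harmonizes with /u/ ([+round]) → [y]
/e/ harmonizes with /u/ ([+round]) → [ø]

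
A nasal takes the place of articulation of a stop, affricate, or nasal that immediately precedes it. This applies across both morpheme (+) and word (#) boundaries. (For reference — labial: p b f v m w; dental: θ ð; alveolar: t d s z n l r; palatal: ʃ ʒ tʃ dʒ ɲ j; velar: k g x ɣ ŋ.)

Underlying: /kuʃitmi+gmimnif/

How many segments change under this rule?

3

/m/ after /t/ (alveolar) → [n]
/m/ after /g/ (velar) → [ŋ]
/n/ after /m/ (labial) → [m]
3 segments change.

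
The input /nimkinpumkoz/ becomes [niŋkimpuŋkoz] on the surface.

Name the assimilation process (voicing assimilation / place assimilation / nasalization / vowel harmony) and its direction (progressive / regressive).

/m/→[ŋ] /n/→[m] /m/→[ŋ].
Each target copies a feature from the following segment, so the direction is regressive.

place assimilation, regressive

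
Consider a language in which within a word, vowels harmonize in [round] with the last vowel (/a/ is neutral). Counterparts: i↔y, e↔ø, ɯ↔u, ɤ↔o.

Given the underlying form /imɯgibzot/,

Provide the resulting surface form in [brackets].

/i/ harmonizes with /o/ ([+round]) → [y]
/ɯ/ harmonizes with /o/ ([+round]) → [u]
/i/ harmonizes with /o/ ([+round]) → [y]

[ymugybzot]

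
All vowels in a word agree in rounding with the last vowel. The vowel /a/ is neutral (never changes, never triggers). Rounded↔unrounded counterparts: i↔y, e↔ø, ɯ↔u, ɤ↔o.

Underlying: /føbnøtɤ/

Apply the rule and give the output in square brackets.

[febnetɤ]

/ø/ harmonizes with /ɤ/ ([-round]) → [e]
/ø/ harmonizes with /ɤ/ ([-round]) → [e]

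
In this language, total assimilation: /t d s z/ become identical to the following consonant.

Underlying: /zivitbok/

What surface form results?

/t/ before /b/ → [b] (total assimilation)

[zivibbok]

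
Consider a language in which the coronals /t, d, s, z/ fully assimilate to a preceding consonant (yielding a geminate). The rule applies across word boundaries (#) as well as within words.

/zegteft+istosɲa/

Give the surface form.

/t/ after /g/ → [g] (total assimilation)
/t/ after /f/ → [f] (total assimilation)
/t/ after /s/ → [s] (total assimilation)

[zeggeff+issosɲa]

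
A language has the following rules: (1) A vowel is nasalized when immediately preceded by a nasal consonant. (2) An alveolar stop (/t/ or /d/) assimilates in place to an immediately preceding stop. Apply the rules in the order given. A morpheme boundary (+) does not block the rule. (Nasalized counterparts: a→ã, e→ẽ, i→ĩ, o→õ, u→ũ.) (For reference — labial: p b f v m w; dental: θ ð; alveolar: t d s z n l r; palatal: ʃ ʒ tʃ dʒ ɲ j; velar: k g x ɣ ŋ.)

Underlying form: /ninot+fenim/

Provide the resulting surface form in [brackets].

Rule 1: /i/ after nasal /n/ → [ĩ]
Rule 1: /o/ after nasal /n/ → [õ]
Rule 1: /i/ after nasal /n/ → [ĩ]
After rule 1: nĩnõt+fenĩm
Rule 2: no segment meets the rule's conditions; no change.

[nĩnõt+fenĩm]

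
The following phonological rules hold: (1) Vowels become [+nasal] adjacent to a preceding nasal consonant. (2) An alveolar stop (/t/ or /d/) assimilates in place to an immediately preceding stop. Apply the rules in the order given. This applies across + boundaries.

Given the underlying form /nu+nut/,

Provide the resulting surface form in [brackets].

Rule 1: /u/ after nasal /n/ → [ũ]
Rule 1: /u/ after nasal /n/ → [ũ]
After rule 1: nũ+nũt
Rule 2: no segment meets the rule's conditions; no change.

[nũ+nũt]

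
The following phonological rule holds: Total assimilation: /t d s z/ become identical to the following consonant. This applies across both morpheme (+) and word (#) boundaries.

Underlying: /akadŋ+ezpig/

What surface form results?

[akaŋŋ+eppig]

/d/ before /ŋ/ → [ŋ] (total assimilation)
/z/ before /p/ → [p] (total assimilation)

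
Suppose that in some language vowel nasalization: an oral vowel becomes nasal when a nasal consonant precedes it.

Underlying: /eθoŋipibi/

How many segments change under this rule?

1

/i/ after nasal /ŋ/ → [ĩ]
1 segment changes.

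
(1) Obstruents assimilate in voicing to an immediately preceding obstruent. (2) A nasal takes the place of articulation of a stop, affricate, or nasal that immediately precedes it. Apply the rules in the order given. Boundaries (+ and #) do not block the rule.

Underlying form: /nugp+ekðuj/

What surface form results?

[nugb+ekθuj]

Rule 1: /p/ after /g/ (voiced) → [b]
Rule 1: /ð/ after /k/ (voiceless) → [θ]
After rule 1: nugb+ekθuj
Rule 2: no segment meets the rule's conditions; no change.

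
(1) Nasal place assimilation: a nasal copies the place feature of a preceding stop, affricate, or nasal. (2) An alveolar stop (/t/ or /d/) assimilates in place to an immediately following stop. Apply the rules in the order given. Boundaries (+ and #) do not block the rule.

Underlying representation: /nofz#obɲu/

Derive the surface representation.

Rule 1: /ɲ/ after /b/ (labial) → [m]
After rule 1: nofz#obmu
Rule 2: no segment meets the rule's conditions; no change.

[nofz#obmu]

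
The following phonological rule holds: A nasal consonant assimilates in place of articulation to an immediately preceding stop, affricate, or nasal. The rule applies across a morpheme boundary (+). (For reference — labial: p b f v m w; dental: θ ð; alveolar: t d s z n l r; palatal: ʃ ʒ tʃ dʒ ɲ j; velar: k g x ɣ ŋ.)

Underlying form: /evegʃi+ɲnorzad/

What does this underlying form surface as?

[evegʃi+ɲɲorzad]

/n/ after /ɲ/ (palatal) → [ɲ]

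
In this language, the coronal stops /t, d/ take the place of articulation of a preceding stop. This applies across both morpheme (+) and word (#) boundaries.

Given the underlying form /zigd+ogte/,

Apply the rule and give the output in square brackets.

[zigg+ogke]

/d/ after /g/ (velar) → [g]
/t/ after /g/ (velar) → [k]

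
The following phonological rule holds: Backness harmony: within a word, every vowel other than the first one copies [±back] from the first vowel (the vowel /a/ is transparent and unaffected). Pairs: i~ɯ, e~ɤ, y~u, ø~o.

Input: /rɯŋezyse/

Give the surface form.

[rɯŋɤzusɤ]

/e/ harmonizes with /ɯ/ ([+back]) → [ɤ]
/y/ harmonizes with /ɯ/ ([+back]) → [u]
/e/ harmonizes with /ɯ/ ([+back]) → [ɤ]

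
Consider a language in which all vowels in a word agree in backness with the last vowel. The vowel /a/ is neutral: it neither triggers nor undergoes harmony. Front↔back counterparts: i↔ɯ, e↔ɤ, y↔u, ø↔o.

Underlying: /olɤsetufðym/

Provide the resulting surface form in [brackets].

[ølesetyfðym]

/o/ harmonizes with /y/ ([-back]) → [ø]
/ɤ/ harmonizes with /y/ ([-back]) → [e]
/u/ harmonizes with /y/ ([-back]) → [y]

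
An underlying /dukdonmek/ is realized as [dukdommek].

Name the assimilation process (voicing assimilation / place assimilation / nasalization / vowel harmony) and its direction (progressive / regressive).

place assimilation, regressive

/n/→[m].
Each target copies a feature from the following segment, so the direction is regressive.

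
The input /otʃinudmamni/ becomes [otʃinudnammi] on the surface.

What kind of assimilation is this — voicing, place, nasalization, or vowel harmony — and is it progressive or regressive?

/m/→[n] /n/→[m].
Each target copies a feature from the preceding segment, so the direction is progressive.

place assimilation, progressive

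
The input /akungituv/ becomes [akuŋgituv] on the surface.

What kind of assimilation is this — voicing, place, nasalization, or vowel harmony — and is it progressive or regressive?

/n/→[ŋ].
Each target copies a feature from the following segment, so the direction is regressive.

place assimilation, regressive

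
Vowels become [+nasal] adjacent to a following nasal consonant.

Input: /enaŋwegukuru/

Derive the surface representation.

/e/ before nasal /n/ → [ẽ]
/a/ before nasal /ŋ/ → [ã]

[ẽnãŋwegukuru]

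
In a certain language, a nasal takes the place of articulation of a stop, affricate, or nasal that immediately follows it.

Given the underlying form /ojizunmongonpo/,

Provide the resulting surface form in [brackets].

[ojizummoŋgompo]

/n/ before /m/ (labial) → [m]
/n/ before /g/ (velar) → [ŋ]
/n/ before /p/ (labial) → [m]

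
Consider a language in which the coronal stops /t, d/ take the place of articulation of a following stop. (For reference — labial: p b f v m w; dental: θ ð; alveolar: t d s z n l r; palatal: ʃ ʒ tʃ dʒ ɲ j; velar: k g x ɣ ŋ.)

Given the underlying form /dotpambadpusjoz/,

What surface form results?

[doppambabpusjoz]

/t/ before /p/ (labial) → [p]
/d/ before /p/ (labial) → [b]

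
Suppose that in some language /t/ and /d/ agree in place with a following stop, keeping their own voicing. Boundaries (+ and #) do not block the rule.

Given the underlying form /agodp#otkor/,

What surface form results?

/d/ before /p/ (labial) → [b]
/t/ before /k/ (velar) → [k]

[agobp#okkor]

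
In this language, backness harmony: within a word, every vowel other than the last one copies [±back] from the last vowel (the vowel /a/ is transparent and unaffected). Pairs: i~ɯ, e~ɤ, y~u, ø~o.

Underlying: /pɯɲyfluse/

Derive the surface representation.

[piɲyflyse]

/ɯ/ harmonizes with /e/ ([-back]) → [i]
/u/ harmonizes with /e/ ([-back]) → [y]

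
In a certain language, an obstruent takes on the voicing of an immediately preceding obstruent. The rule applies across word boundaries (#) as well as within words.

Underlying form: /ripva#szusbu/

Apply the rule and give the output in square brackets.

/v/ after /p/ (voiceless) → [f]
/z/ after /s/ (voiceless) → [s]
/b/ after /s/ (voiceless) → [p]

[ripfa#ssuspu]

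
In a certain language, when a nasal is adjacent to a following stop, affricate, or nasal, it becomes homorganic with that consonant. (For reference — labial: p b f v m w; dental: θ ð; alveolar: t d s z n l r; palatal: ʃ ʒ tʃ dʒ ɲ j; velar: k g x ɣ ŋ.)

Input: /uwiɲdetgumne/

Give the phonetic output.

/ɲ/ before /d/ (alveolar) → [n]
/m/ before /n/ (alveolar) → [n]

[uwindetgunne]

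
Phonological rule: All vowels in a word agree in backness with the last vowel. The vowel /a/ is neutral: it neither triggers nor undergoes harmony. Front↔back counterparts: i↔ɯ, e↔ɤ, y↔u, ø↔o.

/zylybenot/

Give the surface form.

[zulubɤnot]

/y/ harmonizes with /o/ ([+back]) → [u]
/y/ harmonizes with /o/ ([+back]) → [u]
/e/ harmonizes with /o/ ([+back]) → [ɤ]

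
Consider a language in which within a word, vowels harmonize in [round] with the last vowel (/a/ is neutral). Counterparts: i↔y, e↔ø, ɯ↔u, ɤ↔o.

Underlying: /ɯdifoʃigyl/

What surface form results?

[udyfoʃygyl]

/ɯ/ harmonizes with /y/ ([+round]) → [u]
/i/ harmonizes with /y/ ([+round]) → [y]
/i/ harmonizes with /y/ ([+round]) → [y]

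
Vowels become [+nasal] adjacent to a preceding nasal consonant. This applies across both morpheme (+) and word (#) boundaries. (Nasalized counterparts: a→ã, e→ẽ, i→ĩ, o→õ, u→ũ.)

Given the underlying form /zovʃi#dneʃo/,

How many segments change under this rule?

/e/ after nasal /n/ → [ẽ]
1 segment changes.

1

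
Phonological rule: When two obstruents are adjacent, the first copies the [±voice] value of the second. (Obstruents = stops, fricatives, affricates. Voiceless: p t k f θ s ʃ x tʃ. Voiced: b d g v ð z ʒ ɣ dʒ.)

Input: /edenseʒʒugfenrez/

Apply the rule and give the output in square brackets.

/g/ before /f/ (voiceless) → [k]

[edenseʒʒukfenrez]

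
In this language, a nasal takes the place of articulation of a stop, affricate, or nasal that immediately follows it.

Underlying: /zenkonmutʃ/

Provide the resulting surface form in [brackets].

/n/ before /k/ (velar) → [ŋ]
/n/ before /m/ (labial) → [m]

[zeŋkommutʃ]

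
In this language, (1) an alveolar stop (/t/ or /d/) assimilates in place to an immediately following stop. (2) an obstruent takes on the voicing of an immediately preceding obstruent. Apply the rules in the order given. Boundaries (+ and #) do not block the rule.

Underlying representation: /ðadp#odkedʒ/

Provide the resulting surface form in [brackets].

[ðabb#oggedʒ]

Rule 1: /d/ before /p/ (labial) → [b]
Rule 1: /d/ before /k/ (velar) → [g]
After rule 1: ðabp#ogkedʒ
Rule 2: /p/ after /b/ (voiced) → [b]
Rule 2: /k/ after /g/ (voiced) → [g]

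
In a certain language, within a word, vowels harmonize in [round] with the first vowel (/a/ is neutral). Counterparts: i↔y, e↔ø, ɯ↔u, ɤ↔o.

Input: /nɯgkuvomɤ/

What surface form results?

[nɯgkɯvɤmɤ]

/u/ harmonizes with /ɯ/ ([-round]) → [ɯ]
/o/ harmonizes with /ɯ/ ([-round]) → [ɤ]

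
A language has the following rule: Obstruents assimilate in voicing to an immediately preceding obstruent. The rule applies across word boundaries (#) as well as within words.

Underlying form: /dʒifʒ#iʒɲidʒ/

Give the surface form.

[dʒifʃ#iʒɲidʒ]

/ʒ/ after /f/ (voiceless) → [ʃ]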